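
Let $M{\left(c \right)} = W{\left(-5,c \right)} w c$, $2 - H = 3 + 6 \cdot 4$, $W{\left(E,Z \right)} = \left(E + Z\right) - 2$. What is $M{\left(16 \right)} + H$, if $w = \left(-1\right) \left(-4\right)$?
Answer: $551$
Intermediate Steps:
$W{\left(E,Z \right)} = -2 + E + Z$
$w = 4$
$H = -25$ ($H = 2 - \left(3 + 6 \cdot 4\right) = 2 - \left(3 + 24\right) = 2 - 27 = -25$)
$M{\left(c \right)} = c \left(-28 + 4 c\right)$ ($M{\left(c \right)} = \left(-2 - 5 + c\right) 4 c = \left(-7 + c\right) 4 c = \left(-28 + 4 c\right) c = c \left(-28 + 4 c\right)$)
$M{\left(16 \right)} + H = 4 \cdot 16 \left(-7 + 16\right) - 25 = 4 \cdot 16 \cdot 9 - 25 = 576 - 25 = 551$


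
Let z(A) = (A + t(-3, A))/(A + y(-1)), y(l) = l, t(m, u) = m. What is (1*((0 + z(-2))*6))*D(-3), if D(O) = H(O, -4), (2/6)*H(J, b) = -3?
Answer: -90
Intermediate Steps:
H(J, b) = -9 (H(J, b) = 3*(-3) = -9)
D(O) = -9
z(A) = (-3 + A)/(-1 + A) (z(A) = (A - 3)/(A - 1) = (-3 + A)/(-1 + A))
(1*((0 + z(-2))*6))*D(-3) = (1*((0 + (-3 - 2)/(-1 - 2))*6))*(-9) = (1*((0 - 5/(-3))*6))*(-9) = (1*((0 - ⅓*(-5))*6))*(-9) = (1*((0 + 5/3)*6))*(-9) = (1*((5/3)*6))*(-9) = (1*10)*(-9) = 10*(-9) = -90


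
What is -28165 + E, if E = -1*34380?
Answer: -62545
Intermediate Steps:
E = -34380
-28165 + E = -28165 - 34380 = -62545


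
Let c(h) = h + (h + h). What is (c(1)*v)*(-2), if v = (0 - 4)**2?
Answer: -96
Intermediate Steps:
c(h) = 3*h (c(h) = h + 2*h = 3*h)
v = 16 (v = (-4)**2 = 16)
(c(1)*v)*(-2) = ((3*1)*16)*(-2) = (3*16)*(-2) = 48*(-2) = -96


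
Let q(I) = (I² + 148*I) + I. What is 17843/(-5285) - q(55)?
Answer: -8473649/755 ≈ -11223.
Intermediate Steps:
q(I) = I² + 149*I
17843/(-5285) - q(55) = 17843/(-5285) - 55*(149 + 55) = 17843*(-1/5285) - 55*204 = -2549/755 - 1*11220 = -2549/755 - 11220 = -8473649/755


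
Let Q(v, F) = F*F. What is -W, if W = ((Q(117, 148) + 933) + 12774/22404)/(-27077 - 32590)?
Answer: 85275487/222796578 ≈ 0.38275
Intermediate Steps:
Q(v, F) = F²
W = -85275487/222796578 (W = ((148² + 933) + 12774/22404)/(-27077 - 32590) = ((21904 + 933) + 12774*(1/22404))/(-59667) = (22837 + 2129/3734)*(-1/59667) = (85275487/3734)*(-1/59667) = -85275487/222796578 ≈ -0.38275)
-W = -1*(-85275487/222796578) = 85275487/222796578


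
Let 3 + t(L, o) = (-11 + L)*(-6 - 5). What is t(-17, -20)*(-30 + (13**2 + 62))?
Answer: 61305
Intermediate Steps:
t(L, o) = 118 - 11*L (t(L, o) = -3 + (-11 + L)*(-6 - 5) = -3 + (-11 + L)*(-11) = -3 + (121 - 11*L) = 118 - 11*L)
t(-17, -20)*(-30 + (13**2 + 62)) = (118 - 11*(-17))*(-30 + (13**2 + 62)) = (118 + 187)*(-30 + (169 + 62)) = 305*(-30 + 231) = 305*201 = 61305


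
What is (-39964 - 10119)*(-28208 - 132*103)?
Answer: 2093669732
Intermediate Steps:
(-39964 - 10119)*(-28208 - 132*103) = -50083*(-28208 - 13596) = -50083*(-41804) = 2093669732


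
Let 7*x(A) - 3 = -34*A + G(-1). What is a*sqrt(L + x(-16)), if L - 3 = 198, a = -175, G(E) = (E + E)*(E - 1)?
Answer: -25*sqrt(13706) ≈ -2926.8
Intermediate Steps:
G(E) = 2*E*(-1 + E) (G(E) = (2*E)*(-1 + E) = 2*E*(-1 + E))
L = 201 (L = 3 + 198 = 201)
x(A) = 1 - 34*A/7 (x(A) = 3/7 + (-34*A + 2*(-1)*(-1 - 1))/7 = 3/7 + (-34*A + 2*(-1)*(-2))/7 = 3/7 + (-34*A + 4)/7 = 3/7 + (4 - 34*A)/7 = 3/7 + (4/7 - 34*A/7) = 1 - 34*A/7)
a*sqrt(L + x(-16)) = -175*sqrt(201 + (1 - 34/7*(-16))) = -175*sqrt(201 + (1 + 544/7)) = -175*sqrt(201 + 551/7) = -25*sqrt(13706)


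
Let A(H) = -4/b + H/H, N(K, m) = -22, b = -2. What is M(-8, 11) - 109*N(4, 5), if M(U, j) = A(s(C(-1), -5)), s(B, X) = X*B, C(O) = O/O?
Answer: 2401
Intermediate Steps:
C(O) = 1
s(B, X) = B*X
A(H) = 3 (A(H) = -4/(-2) + H/H = -4*(-½) + 1 = 2 + 1 = 3)
M(U, j) = 3
M(-8, 11) - 109*N(4, 5) = 3 - 109*(-22) = 3 + 2398 = 2401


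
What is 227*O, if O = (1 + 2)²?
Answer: 2043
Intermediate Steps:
O = 9 (O = 3² = 9)
227*O = 227*9 = 2043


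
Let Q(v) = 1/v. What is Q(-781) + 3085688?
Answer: 2409922327/781 ≈ 3.0857e+6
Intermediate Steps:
Q(-781) + 3085688 = 1/(-781) + 3085688 = -1/781 + 3085688 = 2409922327/781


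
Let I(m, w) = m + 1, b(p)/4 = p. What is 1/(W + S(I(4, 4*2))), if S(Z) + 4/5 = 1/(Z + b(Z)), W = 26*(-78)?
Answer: -25/50719 ≈ -0.00049291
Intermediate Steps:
b(p) = 4*p
I(m, w) = 1 + m
W = -2028
S(Z) = -⅘ + 1/(5*Z) (S(Z) = -⅘ + 1/(Z + 4*Z) = -⅘ + 1/(5*Z))
1/(W + S(I(4, 4*2))) = 1/(-2028 + (1 - 4*(1 + 4))/(5*(1 + 4))) = 1/(-2028 + (⅕)*(1 - 4*5)/5) = 1/(-2028 + (⅕)*(⅕)*(1 - 20)) = 1/(-2028 + (⅕)*(⅕)*(-19)) = 1/(-2028 - 19/25) = 1/(-50719/25) = -25/50719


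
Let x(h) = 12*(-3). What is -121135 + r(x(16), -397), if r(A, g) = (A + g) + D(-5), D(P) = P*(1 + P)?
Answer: -121548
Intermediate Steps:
x(h) = -36
r(A, g) = 20 + A + g (r(A, g) = (A + g) - 5*(1 - 5) = (A + g) - 5*(-4) = (A + g) + 20 = 20 + A + g)
-121135 + r(x(16), -397) = -121135 + (20 - 36 - 397) = -121135 - 413 = -121548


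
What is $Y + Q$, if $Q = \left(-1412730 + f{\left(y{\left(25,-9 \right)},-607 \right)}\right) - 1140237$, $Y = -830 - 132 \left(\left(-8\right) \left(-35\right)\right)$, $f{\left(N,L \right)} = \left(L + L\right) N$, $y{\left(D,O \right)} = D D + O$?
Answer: $-3338581$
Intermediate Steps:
$y{\left(D,O \right)} = O + D^{2}$ ($y{\left(D,O \right)} = D^{2} + O = O + D^{2}$)
$f{\left(N,L \right)} = 2 L N$
$Y = -37790$ ($Y = -830 - 36960 = -37790$)
$Q = -3300791$ ($Q = \left(-1412730 + 2 \left(-607\right) \left(-9 + 25^{2}\right)\right) - 1140237 = \left(-1412730 + 2 \left(-607\right) \left(-9 + 625\right)\right) - 1140237 = \left(-1412730 + 2 \left(-607\right) 616\right) - 1140237 = \left(-1412730 - 747824\right) - 1140237 = -2160554 - 1140237 = -3300791$)
$Y + Q = -37790 - 3300791 = -3338581$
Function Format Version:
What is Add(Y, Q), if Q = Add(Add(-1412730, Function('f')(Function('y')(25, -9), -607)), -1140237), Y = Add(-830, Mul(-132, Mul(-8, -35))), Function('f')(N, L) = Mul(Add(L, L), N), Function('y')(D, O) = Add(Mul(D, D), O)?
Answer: -3338581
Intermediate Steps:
Function('y')(D, O) = Add(O, Pow(D, 2)) (Function('y')(D, O) = Add(Pow(D, 2), O) = Add(O, Pow(D, 2)))
Function('f')(N, L) = Mul(2, L, N) (Function('f')(N, L) = Mul(Mul(2, L), N) = Mul(2, L, N))
Y = -37790 (Y = Add(-830, Mul(-132, 280)) = Add(-830, -36960) = -37790)
Q = -3300791 (Q = Add(Add(-1412730, Mul(2, -607, Add(-9, Pow(25, 2)))), -1140237) = Add(Add(-1412730, Mul(2, -607, Add(-9, 625))), -1140237) = Add(Add(-1412730, Mul(2, -607, 616)), -1140237) = Add(Add(-1412730, -747824), -1140237) = Add(-2160554, -1140237) = -3300791)
Add(Y, Q) = Add(-37790, -3300791) = -3338581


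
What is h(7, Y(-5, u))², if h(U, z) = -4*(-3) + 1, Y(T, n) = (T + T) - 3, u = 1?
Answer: 169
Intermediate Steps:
Y(T, n) = -3 + 2*T (Y(T, n) = 2*T - 3 = -3 + 2*T)
h(U, z) = 13 (h(U, z) = 12 + 1 = 13)
h(7, Y(-5, u))² = 13² = 169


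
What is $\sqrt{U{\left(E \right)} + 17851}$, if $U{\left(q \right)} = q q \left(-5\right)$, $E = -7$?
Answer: $\sqrt{17606} \approx 132.69$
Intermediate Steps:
$U{\left(q \right)} = - 5 q^{2}$ ($U{\left(q \right)} = q^{2} \left(-5\right) = - 5 q^{2}$)
$\sqrt{U{\left(E \right)} + 17851} = \sqrt{- 5 \left(-7\right)^{2} + 17851} = \sqrt{\left(-5\right) 49 + 17851} = \sqrt{-245 + 17851} = \sqrt{17606}$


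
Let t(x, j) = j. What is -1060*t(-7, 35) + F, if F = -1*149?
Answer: -37249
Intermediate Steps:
F = -149
-1060*t(-7, 35) + F = -1060*35 - 149 = -37100 - 149 = -37249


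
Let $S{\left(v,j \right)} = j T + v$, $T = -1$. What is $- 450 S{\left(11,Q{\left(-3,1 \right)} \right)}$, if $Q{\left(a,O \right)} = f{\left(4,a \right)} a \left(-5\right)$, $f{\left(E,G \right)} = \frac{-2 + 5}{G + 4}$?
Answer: $15300$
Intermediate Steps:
$f{\left(E,G \right)} = \frac{3}{4 + G}$
$Q{\left(a,O \right)} = - \frac{15 a}{4 + a}$ ($Q{\left(a,O \right)} = \frac{3}{4 + a} a \left(-5\right) = \frac{3 a}{4 + a} \left(-5\right) = - \frac{15 a}{4 + a}$)
$S{\left(v,j \right)} = v - j$ ($S{\left(v,j \right)} = j \left(-1\right) + v = - j + v = v - j$)
$- 450 S{\left(11,Q{\left(-3,1 \right)} \right)} = - 450 \left(11 - \left(-15\right) \left(-3\right) \frac{1}{4 - 3}\right) = - 450 \left(11 - \left(-15\right) \left(-3\right) 1^{-1}\right) = - 450 \left(11 - \left(-15\right) \left(-3\right) 1\right) = - 450 \left(11 - 45\right) = \left(-450\right) \left(-34\right) = 15300$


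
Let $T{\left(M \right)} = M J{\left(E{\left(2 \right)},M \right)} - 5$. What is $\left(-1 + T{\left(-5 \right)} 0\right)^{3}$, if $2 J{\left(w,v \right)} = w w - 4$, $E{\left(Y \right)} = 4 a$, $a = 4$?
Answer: $-1$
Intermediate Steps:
$E{\left(Y \right)} = 16$ ($E{\left(Y \right)} = 4 \cdot 4 = 16$)
$J{\left(w,v \right)} = -2 + \frac{w^{2}}{2}$ ($J{\left(w,v \right)} = \frac{w w - 4}{2} = \frac{w^{2} - 4}{2} = \frac{-4 + w^{2}}{2} = -2 + \frac{w^{2}}{2}$)
$T{\left(M \right)} = -5 + 126 M$ ($T{\left(M \right)} = M \left(-2 + \frac{16^{2}}{2}\right) - 5 = M \left(-2 + \frac{1}{2} \cdot 256\right) - 5 = M \left(-2 + 128\right) - 5 = M 126 - 5 = 126 M - 5 = -5 + 126 M$)
$\left(-1 + T{\left(-5 \right)} 0\right)^{3} = \left(-1 + \left(-5 + 126 \left(-5\right)\right) 0\right)^{3} = \left(-1 + \left(-5 - 630\right) 0\right)^{3} = \left(-1 - 0\right)^{3} = \left(-1 + 0\right)^{3} = \left(-1\right)^{3} = -1$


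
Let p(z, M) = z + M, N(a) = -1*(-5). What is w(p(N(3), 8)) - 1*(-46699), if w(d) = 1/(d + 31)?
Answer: 2054757/44 ≈ 46699.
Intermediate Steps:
N(a) = 5
p(z, M) = M + z
w(d) = 1/(31 + d)
w(p(N(3), 8)) - 1*(-46699) = 1/(31 + (8 + 5)) - 1*(-46699) = 1/(31 + 13) + 46699 = 1/44 + 46699 = 2054757/44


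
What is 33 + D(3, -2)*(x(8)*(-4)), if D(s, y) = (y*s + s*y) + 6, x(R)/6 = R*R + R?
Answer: 10401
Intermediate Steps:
x(R) = 6*R + 6*R² (x(R) = 6*(R*R + R) = 6*(R² + R) = 6*(R + R²) = 6*R + 6*R²)
D(s, y) = 6 + 2*s*y (D(s, y) = (s*y + s*y) + 6 = 2*s*y + 6 = 6 + 2*s*y)
33 + D(3, -2)*(x(8)*(-4)) = 33 + (6 + 2*3*(-2))*((6*8*(1 + 8))*(-4)) = 33 + (6 - 12)*((6*8*9)*(-4)) = 33 - 2592*(-4) = 33 - 6*(-1728) = 33 + 10368 = 10401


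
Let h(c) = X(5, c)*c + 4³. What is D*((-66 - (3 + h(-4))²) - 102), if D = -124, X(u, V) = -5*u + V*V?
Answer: 1336348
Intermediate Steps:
X(u, V) = V² - 5*u (X(u, V) = -5*u + V² = V² - 5*u)
h(c) = 64 + c*(-25 + c²) (h(c) = (c² - 5*5)*c + 4³ = (c² - 25)*c + 64 = (-25 + c²)*c + 64 = c*(-25 + c²) + 64 = 64 + c*(-25 + c²))
D*((-66 - (3 + h(-4))²) - 102) = -124*((-66 - (3 + (64 - 4*(-25 + (-4)²)))²) - 102) = -124*((-66 - (3 + (64 - 4*(-25 + 16)))²) - 102) = -124*((-66 - (3 + (64 - 4*(-9)))²) - 102) = -124*((-66 - (3 + (64 + 36))²) - 102) = -124*((-66 - (3 + 100)²) - 102) = -124*((-66 - 1*103²) - 102) = -124*((-66 - 1*10609) - 102) = -124*((-66 - 10609) - 102) = -124*(-10675 - 102) = -124*(-10777) = 1336348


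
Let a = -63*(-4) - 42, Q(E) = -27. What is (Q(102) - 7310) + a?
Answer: -7127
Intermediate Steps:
a = 210 (a = 252 - 42 = 210)
(Q(102) - 7310) + a = (-27 - 7310) + 210 = -7337 + 210 = -7127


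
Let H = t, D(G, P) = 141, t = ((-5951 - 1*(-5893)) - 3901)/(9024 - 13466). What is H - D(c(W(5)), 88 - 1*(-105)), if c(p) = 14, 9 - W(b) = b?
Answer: -622363/4442 ≈ -140.11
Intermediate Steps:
W(b) = 9 - b
t = 3959/4442 (t = ((-5951 + 5893) - 3901)/(-4442) = (-58 - 3901)*(-1/4442) = -3959*(-1/4442) = 3959/4442 ≈ 0.89126)
H = 3959/4442 ≈ 0.89126
H - D(c(W(5)), 88 - 1*(-105)) = 3959/4442 - 1*141 = 3959/4442 - 141 = -622363/4442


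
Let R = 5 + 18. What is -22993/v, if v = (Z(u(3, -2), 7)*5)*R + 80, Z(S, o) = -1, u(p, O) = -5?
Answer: 22993/35 ≈ 656.94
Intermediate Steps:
R = 23
v = -35 (v = -1*5*23 + 80 = -5*23 + 80 = -115 + 80 = -35)
-22993/v = -22993/(-35) = -22993*(-1/35) = 22993/35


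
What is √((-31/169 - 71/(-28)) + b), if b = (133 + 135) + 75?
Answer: √11439449/182 ≈ 18.584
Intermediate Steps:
b = 343 (b = 268 + 75 = 343)
√((-31/169 - 71/(-28)) + b) = √((-31/169 - 71/(-28)) + 343) = √((-31*1/169 - 71*(-1/28)) + 343) = √((-31/169 + 71/28) + 343) = √(11131/4732 + 343) = √(1634207/4732) = √11439449/182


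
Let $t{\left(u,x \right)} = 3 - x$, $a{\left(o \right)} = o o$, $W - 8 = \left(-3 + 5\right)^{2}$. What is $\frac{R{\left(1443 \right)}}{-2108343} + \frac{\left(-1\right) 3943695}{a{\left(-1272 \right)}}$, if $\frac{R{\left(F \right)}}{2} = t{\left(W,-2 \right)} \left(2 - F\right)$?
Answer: $- \frac{307086911035}{126343157056} \approx -2.4306$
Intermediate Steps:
$W = 12$ ($W = 8 + \left(-3 + 5\right)^{2} = 8 + 2^{2} = 8 + 4 = 12$)
$a{\left(o \right)} = o^{2}$
$R{\left(F \right)} = 20 - 10 F$ ($R{\left(F \right)} = 2 \left(3 - -2\right) \left(2 - F\right) = 2 \left(3 + 2\right) \left(2 - F\right) = 2 \cdot 5 \left(2 - F\right) = 2 \left(10 - 5 F\right) = 20 - 10 F$)
$\frac{R{\left(1443 \right)}}{-2108343} + \frac{\left(-1\right) 3943695}{a{\left(-1272 \right)}} = \frac{20 - 14430}{-2108343} + \frac{\left(-1\right) 3943695}{\left(-1272\right)^{2}} = \left(20 - 14430\right) \left(- \frac{1}{2108343}\right) - \frac{3943695}{1617984} = \left(-14410\right) \left(- \frac{1}{2108343}\right) - \frac{1314565}{539328} = \frac{14410}{2108343} - \frac{1314565}{539328} = - \frac{307086911035}{126343157056}$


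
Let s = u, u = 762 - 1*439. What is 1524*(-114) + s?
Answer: -173413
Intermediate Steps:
u = 323 (u = 762 - 439 = 323)
s = 323
1524*(-114) + s = 1524*(-114) + 323 = -173736 + 323 = -173413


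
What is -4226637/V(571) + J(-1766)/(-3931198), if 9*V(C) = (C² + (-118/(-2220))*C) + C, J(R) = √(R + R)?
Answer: -42224103630/362573009 - I*√883/1965599 ≈ -116.46 - 1.5118e-5*I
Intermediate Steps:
J(R) = √2*√R (J(R) = √(2*R) = √2*√R)
V(C) = C²/9 + 1169*C/9990 (V(C) = ((C² + (-118/(-2220))*C) + C)/9 = ((C² + (-118*(-1/2220))*C) + C)/9 = ((C² + 59*C/1110) + C)/9 = (C² + 1169*C/1110)/9 = C²/9 + 1169*C/9990)
-4226637/V(571) + J(-1766)/(-3931198) = -4226637*9990/(571*(1169 + 1110*571)) + (√2*√(-1766))/(-3931198) = -4226637*9990/(571*(1169 + 633810)) + (√2*(I*√1766))*(-1/3931198) = -4226637/((1/9990)*571*634979) + (2*I*√883)*(-1/3931198) = -4226637/362573009/9990 - I*√883/1965599 = -4226637*9990/362573009 - I*√883/1965599 = -42224103630/362573009 - I*√883/1965599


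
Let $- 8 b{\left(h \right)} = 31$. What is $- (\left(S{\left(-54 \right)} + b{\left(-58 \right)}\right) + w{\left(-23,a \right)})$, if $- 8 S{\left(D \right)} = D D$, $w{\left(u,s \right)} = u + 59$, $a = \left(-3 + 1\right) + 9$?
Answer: $\frac{2659}{8} \approx 332.38$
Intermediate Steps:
$b{\left(h \right)} = - \frac{31}{8}$ ($b{\left(h \right)} = \left(- \frac{1}{8}\right) 31 = - \frac{31}{8}$)
$a = 7$ ($a = -2 + 9 = 7$)
$w{\left(u,s \right)} = 59 + u$
$S{\left(D \right)} = - \frac{D^{2}}{8}$ ($S{\left(D \right)} = - \frac{D D}{8} = - \frac{D^{2}}{8}$)
$- (\left(S{\left(-54 \right)} + b{\left(-58 \right)}\right) + w{\left(-23,a \right)}) = - (\left(- \frac{\left(-54\right)^{2}}{8} - \frac{31}{8}\right) + \left(59 - 23\right)) = - (\left(\left(- \frac{1}{8}\right) 2916 - \frac{31}{8}\right) + 36) = - (\left(- \frac{729}{2} - \frac{31}{8}\right) + 36) = - (- \frac{2947}{8} + 36) = \left(-1\right) \left(- \frac{2659}{8}\right) = \frac{2659}{8}$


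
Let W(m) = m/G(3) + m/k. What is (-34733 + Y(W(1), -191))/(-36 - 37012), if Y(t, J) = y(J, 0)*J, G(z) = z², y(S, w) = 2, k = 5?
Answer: 35115/37048 ≈ 0.94782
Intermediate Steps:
W(m) = 14*m/45 (W(m) = m/(3²) + m/5 = m/9 + m*(⅕) = m*(⅑) + m/5 = m/9 + m/5 = 14*m/45)
Y(t, J) = 2*J
(-34733 + Y(W(1), -191))/(-36 - 37012) = (-34733 + 2*(-191))/(-36 - 37012) = (-34733 - 382)/(-37048) = -35115*(-1/37048) = 35115/37048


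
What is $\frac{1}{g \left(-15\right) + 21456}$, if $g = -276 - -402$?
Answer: $\frac{1}{19566} \approx 5.1109 \cdot 10^{-5}$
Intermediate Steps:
$g = 126$ ($g = -276 + 402 = 126$)
$\frac{1}{g \left(-15\right) + 21456} = \frac{1}{126 \left(-15\right) + 21456} = \frac{1}{-1890 + 21456} = \frac{1}{19566}$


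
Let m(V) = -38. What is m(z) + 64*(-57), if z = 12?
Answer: -3686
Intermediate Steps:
m(z) + 64*(-57) = -38 + 64*(-57) = -38 - 3648 = -3686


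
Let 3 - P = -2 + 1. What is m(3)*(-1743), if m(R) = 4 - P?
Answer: 0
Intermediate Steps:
P = 4 (P = 3 - (-2 + 1) = 3 - 1*(-1) = 3 + 1 = 4)
m(R) = 0 (m(R) = 4 - 1*4 = 4 - 4 = 0)
m(3)*(-1743) = 0*(-1743) = 0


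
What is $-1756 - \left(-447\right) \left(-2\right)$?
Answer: $-2650$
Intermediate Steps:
$-1756 - \left(-447\right) \left(-2\right) = -1756 - 894 = -2650$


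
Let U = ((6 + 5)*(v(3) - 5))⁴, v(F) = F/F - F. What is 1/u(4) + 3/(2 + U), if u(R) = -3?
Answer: -11717678/35153043 ≈ -0.33333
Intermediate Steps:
v(F) = 1 - F
U = 35153041 (U = ((6 + 5)*((1 - 1*3) - 5))⁴ = (11*((1 - 3) - 5))⁴ = (11*(-2 - 5))⁴ = (11*(-7))⁴ = (-77)⁴ = 35153041)
1/u(4) + 3/(2 + U) = 1/(-3) + 3/(2 + 35153041) = -⅓ + 3/35153043 = -⅓ + (1/35153043)*3 = -⅓ + 1/11717681 = -11717678/35153043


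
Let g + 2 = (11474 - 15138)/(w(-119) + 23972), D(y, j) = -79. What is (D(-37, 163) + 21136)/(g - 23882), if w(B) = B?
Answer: -502272621/569708716 ≈ -0.88163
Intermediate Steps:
g = -51370/23853 (g = -2 + (11474 - 15138)/(-119 + 23972) = -2 - 3664/23853 = -51370/23853 ≈ -2.1536)
(D(-37, 163) + 21136)/(g - 23882) = (-79 + 21136)/(-51370/23853 - 23882) = 21057/(-569708716/23853) = 21057*(-23853/569708716) = -502272621/569708716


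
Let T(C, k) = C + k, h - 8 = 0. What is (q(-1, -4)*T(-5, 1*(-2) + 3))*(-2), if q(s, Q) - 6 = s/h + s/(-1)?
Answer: 55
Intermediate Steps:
h = 8 (h = 8 + 0 = 8)
q(s, Q) = 6 - 7*s/8 (q(s, Q) = 6 + (s/8 + s/(-1)) = 6 + (s*(1/8) + s*(-1)) = 6 + (s/8 - s) = 6 - 7*s/8)
(q(-1, -4)*T(-5, 1*(-2) + 3))*(-2) = ((6 - 7/8*(-1))*(-5 + (1*(-2) + 3)))*(-2) = ((6 + 7/8)*(-5 + (-2 + 3)))*(-2) = (55*(-5 + 1)/8)*(-2) = ((55/8)*(-4))*(-2) = -55/2*(-2) = 55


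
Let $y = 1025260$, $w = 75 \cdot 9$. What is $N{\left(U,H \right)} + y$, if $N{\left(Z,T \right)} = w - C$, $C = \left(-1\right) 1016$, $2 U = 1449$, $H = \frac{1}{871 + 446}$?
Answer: $1026951$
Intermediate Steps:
$H = \frac{1}{1317} \approx 0.0007593$
$U = \frac{1449}{2}$ ($U = \frac{1}{2} \cdot 1449 = \frac{1449}{2} \approx 724.5$)
$w = 675$
$C = -1016$
$N{\left(Z,T \right)} = 1691$ ($N{\left(Z,T \right)} = 675 - -1016 = 675 + 1016 = 1691$)
$N{\left(U,H \right)} + y = 1691 + 1025260 = 1026951$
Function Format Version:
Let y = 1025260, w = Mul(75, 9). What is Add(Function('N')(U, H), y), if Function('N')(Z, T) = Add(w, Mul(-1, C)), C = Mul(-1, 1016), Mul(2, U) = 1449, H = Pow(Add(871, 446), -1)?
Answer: 1026951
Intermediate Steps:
H = Rational(1, 1317) (H = Pow(1317, -1) = Rational(1, 1317) ≈ 0.00075930)
U = Rational(1449, 2) (U = Mul(Rational(1, 2), 1449) = Rational(1449, 2) ≈ 724.50)
w = 675
C = -1016
Function('N')(Z, T) = 1691 (Function('N')(Z, T) = Add(675, Mul(-1, -1016)) = Add(675, 1016) = 1691)
Add(Function('N')(U, H), y) = Add(1691, 1025260) = 1026951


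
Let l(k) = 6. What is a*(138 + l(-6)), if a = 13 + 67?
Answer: 11520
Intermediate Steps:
a = 80
a*(138 + l(-6)) = 80*(138 + 6) = 80*144 = 11520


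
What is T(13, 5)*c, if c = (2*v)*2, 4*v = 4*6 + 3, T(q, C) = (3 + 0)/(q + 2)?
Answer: 27/5 ≈ 5.4000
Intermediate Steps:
T(q, C) = 3/(2 + q)
v = 27/4 (v = (4*6 + 3)/4 = (24 + 3)/4 = (1/4)*27 = 27/4 ≈ 6.7500)
c = 27 (c = (2*(27/4))*2 = (27/2)*2 = 27)
T(13, 5)*c = (3/(2 + 13))*27 = (3/15)*27 = (3*(1/15))*27 = (1/5)*27 = 27/5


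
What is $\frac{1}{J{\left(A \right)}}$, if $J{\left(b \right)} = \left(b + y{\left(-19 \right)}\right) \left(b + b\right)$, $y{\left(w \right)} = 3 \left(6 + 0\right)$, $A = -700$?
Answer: $\frac{1}{954800} \approx 1.0473 \cdot 10^{-6}$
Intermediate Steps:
$y{\left(w \right)} = 18$ ($y{\left(w \right)} = 3 \cdot 6 = 18$)
$J{\left(b \right)} = 2 b \left(18 + b\right)$ ($J{\left(b \right)} = \left(b + 18\right) \left(b + b\right) = \left(18 + b\right) 2 b = 2 b \left(18 + b\right)$)
$\frac{1}{J{\left(A \right)}} = \frac{1}{2 \left(-700\right) \left(18 - 700\right)} = \frac{1}{2 \left(-700\right) \left(-682\right)} = \frac{1}{954800}$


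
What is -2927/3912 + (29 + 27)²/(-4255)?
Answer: -24722417/16645560 ≈ -1.4852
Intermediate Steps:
-2927/3912 + (29 + 27)²/(-4255) = -2927*1/3912 + 56²*(-1/4255) = -2927/3912 + 3136*(-1/4255) = -2927/3912 - 3136/4255 = -24722417/16645560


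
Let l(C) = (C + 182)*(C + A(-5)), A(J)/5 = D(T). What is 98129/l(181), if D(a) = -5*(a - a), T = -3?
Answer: 98129/65703 ≈ 1.4935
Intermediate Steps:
D(a) = 0 (D(a) = -5*0 = 0)
A(J) = 0 (A(J) = 5*0 = 0)
l(C) = C*(182 + C) (l(C) = (C + 182)*(C + 0) = (182 + C)*C = C*(182 + C))
98129/l(181) = 98129/((181*(182 + 181))) = 98129/((181*363)) = 98129/65703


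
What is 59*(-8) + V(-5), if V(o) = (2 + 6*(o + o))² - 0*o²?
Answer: 2892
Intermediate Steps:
V(o) = (2 + 12*o)² (V(o) = (2 + 6*(2*o))² - 1*0 = (2 + 12*o)² + 0 = (2 + 12*o)²)
59*(-8) + V(-5) = 59*(-8) + 4*(1 + 6*(-5))² = -472 + 4*(1 - 30)² = -472 + 4*(-29)² = -472 + 4*841 = -472 + 3364 = 2892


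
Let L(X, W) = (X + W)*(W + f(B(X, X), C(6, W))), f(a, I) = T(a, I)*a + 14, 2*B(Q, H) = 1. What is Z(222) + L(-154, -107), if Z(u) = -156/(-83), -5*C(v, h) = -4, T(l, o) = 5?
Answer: 3921315/166 ≈ 23622.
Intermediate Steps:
C(v, h) = ⅘ (C(v, h) = -⅕*(-4) = ⅘)
B(Q, H) = ½ (B(Q, H) = (½)*1 = ½)
Z(u) = 156/83 (Z(u) = -156*(-1/83) = 156/83)
f(a, I) = 14 + 5*a (f(a, I) = 5*a + 14 = 14 + 5*a)
L(X, W) = (33/2 + W)*(W + X) (L(X, W) = (X + W)*(W + (14 + 5*(½))) = (W + X)*(W + (14 + 5/2)) = (W + X)*(W + 33/2) = (W + X)*(33/2 + W) = (33/2 + W)*(W + X))
Z(222) + L(-154, -107) = 156/83 + ((-107)² + (33/2)*(-107) + (33/2)*(-154) - 107*(-154)) = 156/83 + (11449 - 3531/2 - 2541 + 16478) = 156/83 + 47241/2 = 3921315/166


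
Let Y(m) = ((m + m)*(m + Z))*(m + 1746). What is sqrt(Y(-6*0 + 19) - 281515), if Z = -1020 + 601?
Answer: I*sqrt(27109515) ≈ 5206.7*I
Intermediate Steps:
Z = -419
Y(m) = 2*m*(-419 + m)*(1746 + m) (Y(m) = ((m + m)*(m - 419))*(m + 1746) = ((2*m)*(-419 + m))*(1746 + m) = (2*m*(-419 + m))*(1746 + m) = 2*m*(-419 + m)*(1746 + m))
sqrt(Y(-6*0 + 19) - 281515) = sqrt(2*(-6*0 + 19)*(-731574 + (-6*0 + 19)**2 + 1327*(-6*0 + 19)) - 281515) = sqrt(2*(0 + 19)*(-731574 + (0 + 19)**2 + 1327*(0 + 19)) - 281515) = sqrt(2*19*(-731574 + 19**2 + 1327*19) - 281515) = sqrt(2*19*(-731574 + 361 + 25213) - 281515) = sqrt(2*19*(-706000) - 281515) = sqrt(-26828000 - 281515) = sqrt(-27109515) = I*sqrt(27109515)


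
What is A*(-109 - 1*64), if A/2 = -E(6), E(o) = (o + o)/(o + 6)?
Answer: 346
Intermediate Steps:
E(o) = 2*o/(6 + o) (E(o) = (2*o)/(6 + o) = 2*o/(6 + o))
A = -2 (A = 2*(-2*6/(6 + 6)) = 2*(-2*6/12) = 2*(-1*1) = 2*(-1) = -2)
A*(-109 - 1*64) = -2*(-109 - 1*64) = -2*(-109 - 64) = -2*(-173) = 346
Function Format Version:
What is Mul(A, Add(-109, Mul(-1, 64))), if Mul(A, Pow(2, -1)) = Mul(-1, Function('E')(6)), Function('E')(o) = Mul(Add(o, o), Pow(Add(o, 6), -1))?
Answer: 346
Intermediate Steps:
Function('E')(o) = Mul(2, o, Pow(Add(6, o), -1)) (Function('E')(o) = Mul(Mul(2, o), Pow(Add(6, o), -1)) = Mul(2, o, Pow(Add(6, o), -1)))
A = -2 (A = Mul(2, Mul(-1, Mul(2, 6, Pow(Add(6, 6), -1)))) = Mul(2, Mul(-1, Mul(2, 6, Pow(12, -1)))) = Mul(2, Mul(-1, Mul(2, 6, Rational(1, 12)))) = Mul(2, Mul(-1, 1)) = Mul(2, -1) = -2)
Mul(A, Add(-109, Mul(-1, 64))) = Mul(-2, Add(-109, Mul(-1, 64))) = Mul(-2, Add(-109, -64)) = Mul(-2, -173) = 346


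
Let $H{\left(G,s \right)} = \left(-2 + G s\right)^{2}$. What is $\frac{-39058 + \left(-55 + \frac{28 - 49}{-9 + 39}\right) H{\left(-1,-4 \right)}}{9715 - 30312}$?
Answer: $\frac{196404}{102985} \approx 1.9071$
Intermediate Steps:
$\frac{-39058 + \left(-55 + \frac{28 - 49}{-9 + 39}\right) H{\left(-1,-4 \right)}}{9715 - 30312} = \frac{-39058 + \left(-55 + \frac{28 - 49}{-9 + 39}\right) \left(-2 - -4\right)^{2}}{9715 - 30312} = \frac{-39058 + \left(-55 - \frac{21}{30}\right) \left(-2 + 4\right)^{2}}{-20597} = \left(-39058 + \left(-55 - \frac{7}{10}\right) 2^{2}\right) \left(- \frac{1}{20597}\right) = \left(-39058 + \left(-55 - \frac{7}{10}\right) 4\right) \left(- \frac{1}{20597}\right) = \left(-39058 - \frac{1114}{5}\right) \left(- \frac{1}{20597}\right) = \left(- \frac{196404}{5}\right) \left(- \frac{1}{20597}\right) = \frac{196404}{102985}$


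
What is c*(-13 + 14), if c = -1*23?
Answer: -23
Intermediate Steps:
c = -23
c*(-13 + 14) = -23*(-13 + 14) = -23*1 = -23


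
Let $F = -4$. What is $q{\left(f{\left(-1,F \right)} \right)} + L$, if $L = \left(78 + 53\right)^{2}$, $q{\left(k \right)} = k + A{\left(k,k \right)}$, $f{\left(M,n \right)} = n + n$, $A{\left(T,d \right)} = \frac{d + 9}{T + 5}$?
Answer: $\frac{51458}{3} \approx 17153.0$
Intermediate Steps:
$A{\left(T,d \right)} = \frac{9 + d}{5 + T}$
$f{\left(M,n \right)} = 2 n$
$q{\left(k \right)} = k + \frac{9 + k}{5 + k}$
$L = 17161$ ($L = 131^{2} = 17161$)
$q{\left(f{\left(-1,F \right)} \right)} + L = \frac{9 + 2 \left(-4\right) + 2 \left(-4\right) \left(5 + 2 \left(-4\right)\right)}{5 + 2 \left(-4\right)} + 17161 = \frac{9 - 8 - 8 \left(5 - 8\right)}{5 - 8} + 17161 = \frac{9 - 8 - -24}{-3} + 17161 = - \frac{9 - 8 + 24}{3} + 17161 = \left(- \frac{1}{3}\right) 25 + 17161 = - \frac{25}{3} + 17161 = \frac{51458}{3}$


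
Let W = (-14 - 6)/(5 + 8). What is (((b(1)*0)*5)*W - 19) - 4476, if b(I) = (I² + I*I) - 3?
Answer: -4495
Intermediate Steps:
W = -20/13 ≈ -1.5385
b(I) = -3 + 2*I² (b(I) = (I² + I²) - 3 = 2*I² - 3 = -3 + 2*I²)
(((b(1)*0)*5)*W - 19) - 4476 = ((((-3 + 2*1²)*0)*5)*(-20/13) - 19) - 4476 = ((((-3 + 2*1)*0)*5)*(-20/13) - 19) - 4476 = ((((-3 + 2)*0)*5)*(-20/13) - 19) - 4476 = ((-1*0*5)*(-20/13) - 19) - 4476 = ((0*5)*(-20/13) - 19) - 4476 = (0*(-20/13) - 19) - 4476 = (0 - 19) - 4476 = -19 - 4476 = -4495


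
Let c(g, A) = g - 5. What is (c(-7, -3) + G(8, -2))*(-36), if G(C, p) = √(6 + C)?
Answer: 432 - 36*√14 ≈ 297.30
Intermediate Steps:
c(g, A) = -5 + g
(c(-7, -3) + G(8, -2))*(-36) = ((-5 - 7) + √(6 + 8))*(-36) = (-12 + √14)*(-36) = 432 - 36*√14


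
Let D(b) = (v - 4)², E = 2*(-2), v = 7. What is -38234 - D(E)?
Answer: -38243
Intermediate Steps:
E = -4
D(b) = 9 (D(b) = (7 - 4)² = 3² = 9)
-38234 - D(E) = -38234 - 1*9 = -38234 - 9 = -38243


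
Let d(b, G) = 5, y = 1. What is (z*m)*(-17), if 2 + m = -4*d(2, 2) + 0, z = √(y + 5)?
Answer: 374*√6 ≈ 916.11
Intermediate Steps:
z = √6 (z = √(1 + 5) = √6 ≈ 2.4495)
m = -22 (m = -2 + (-4*5 + 0) = -2 + (-20 + 0) = -2 - 20 = -22)
(z*m)*(-17) = (√6*(-22))*(-17) = -22*√6*(-17) = 374*√6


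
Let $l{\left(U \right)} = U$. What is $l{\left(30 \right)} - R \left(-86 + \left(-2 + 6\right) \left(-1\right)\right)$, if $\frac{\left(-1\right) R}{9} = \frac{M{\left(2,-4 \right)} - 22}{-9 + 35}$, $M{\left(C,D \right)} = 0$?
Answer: $\frac{9300}{13} \approx 715.38$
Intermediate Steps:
$R = \frac{99}{13}$ ($R = - 9 \frac{0 - 22}{-9 + 35} = - 9 \left(- \frac{22}{26}\right) = - 9 \left(\left(-22\right) \frac{1}{26}\right) = \left(-9\right) \left(- \frac{11}{13}\right) = \frac{99}{13} \approx 7.6154$)
$l{\left(30 \right)} - R \left(-86 + \left(-2 + 6\right) \left(-1\right)\right) = 30 - \frac{99 \left(-86 + \left(-2 + 6\right) \left(-1\right)\right)}{13} = 30 - \frac{99 \left(-86 + 4 \left(-1\right)\right)}{13} = 30 - \frac{99 \left(-86 - 4\right)}{13} = 30 - \frac{99}{13} \left(-90\right) = 30 - - \frac{8910}{13} = 30 + \frac{8910}{13} = \frac{9300}{13}$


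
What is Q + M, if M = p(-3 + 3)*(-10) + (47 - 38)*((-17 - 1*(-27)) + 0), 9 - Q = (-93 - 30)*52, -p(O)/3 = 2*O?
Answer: 6495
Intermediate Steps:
p(O) = -6*O
Q = 6405 (Q = 9 - (-93 - 30)*52 = 9 - (-123)*52 = 9 - 1*(-6396) = 9 + 6396 = 6405)
M = 90 (M = -6*(-3 + 3)*(-10) + (47 - 38)*((-17 - 1*(-27)) + 0) = -6*0*(-10) + 9*((-17 + 27) + 0) = 0*(-10) + 9*(10 + 0) = 0 + 9*10 = 0 + 90 = 90)
Q + M = 6405 + 90 = 6495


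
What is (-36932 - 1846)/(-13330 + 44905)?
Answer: -12926/10525 ≈ -1.2281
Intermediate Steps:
(-36932 - 1846)/(-13330 + 44905) = -38778/31575 = -38778*1/31575 = -12926/10525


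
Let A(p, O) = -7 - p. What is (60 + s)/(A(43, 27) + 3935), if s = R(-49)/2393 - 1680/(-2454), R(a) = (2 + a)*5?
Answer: 11859629/760478649 ≈ 0.015595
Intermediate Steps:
R(a) = 10 + 5*a
s = 573925/978737 (s = (10 + 5*(-49))/2393 - 1680/(-2454) = (10 - 245)*(1/2393) - 1680*(-1/2454) = -235*1/2393 + 280/409 = -235/2393 + 280/409 = 573925/978737 ≈ 0.58639)
(60 + s)/(A(43, 27) + 3935) = (60 + 573925/978737)/((-7 - 1*43) + 3935) = 59298145/(978737*((-7 - 43) + 3935)) = 59298145/(978737*(-50 + 3935)) = (59298145/978737)/3885 = (59298145/978737)*(1/3885) = 11859629/760478649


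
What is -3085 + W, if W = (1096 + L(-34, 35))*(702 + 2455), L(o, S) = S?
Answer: 3567482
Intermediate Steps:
W = 3570567 (W = (1096 + 35)*(702 + 2455) = 1131*3157 = 3570567)
-3085 + W = -3085 + 3570567 = 3567482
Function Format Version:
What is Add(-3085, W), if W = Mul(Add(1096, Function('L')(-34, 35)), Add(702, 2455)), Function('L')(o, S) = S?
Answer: 3567482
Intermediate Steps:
W = 3570567 (W = Mul(Add(1096, 35), Add(702, 2455)) = Mul(1131, 3157) = 3570567)
Add(-3085, W) = Add(-3085, 3570567) = 3567482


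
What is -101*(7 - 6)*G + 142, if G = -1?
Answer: 243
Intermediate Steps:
-101*(7 - 6)*G + 142 = -101*(7 - 6)*(-1) + 142 = -101*(-1) + 142 = 101 + 142 = 243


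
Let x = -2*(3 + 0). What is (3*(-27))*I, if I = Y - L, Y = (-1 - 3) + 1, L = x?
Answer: -243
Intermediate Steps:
x = -6 (x = -2*3 = -6)
L = -6
Y = -3 (Y = -4 + 1 = -3)
I = 3 (I = -3 - 1*(-6) = -3 + 6 = 3)
(3*(-27))*I = (3*(-27))*3 = -81*3 = -243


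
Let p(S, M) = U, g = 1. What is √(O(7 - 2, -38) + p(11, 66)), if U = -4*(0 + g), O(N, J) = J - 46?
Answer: 2*I*√22 ≈ 9.3808*I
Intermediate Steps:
O(N, J) = -46 + J
U = -4 (U = -4*(0 + 1) = -4*1 = -4)
p(S, M) = -4
√(O(7 - 2, -38) + p(11, 66)) = √((-46 - 38) - 4) = √(-84 - 4) = √(-88) = 2*I*√22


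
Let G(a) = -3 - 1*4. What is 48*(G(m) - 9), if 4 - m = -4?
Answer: -768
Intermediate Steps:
m = 8 (m = 4 - 1*(-4) = 4 + 4 = 8)
G(a) = -7 (G(a) = -3 - 4 = -7)
48*(G(m) - 9) = 48*(-7 - 9) = 48*(-16) = -768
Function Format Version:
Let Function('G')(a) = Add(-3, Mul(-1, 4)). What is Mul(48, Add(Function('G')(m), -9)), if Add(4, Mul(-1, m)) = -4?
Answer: -768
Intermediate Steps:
m = 8 (m = Add(4, Mul(-1, -4)) = Add(4, 4) = 8)
Function('G')(a) = -7 (Function('G')(a) = Add(-3, -4) = -7)
Mul(48, Add(Function('G')(m), -9)) = Mul(48, Add(-7, -9)) = Mul(48, -16) = -768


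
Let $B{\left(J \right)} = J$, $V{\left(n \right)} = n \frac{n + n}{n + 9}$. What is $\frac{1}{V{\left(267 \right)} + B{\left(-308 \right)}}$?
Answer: $\frac{46}{9595} \approx 0.0047942$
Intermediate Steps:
$V{\left(n \right)} = \frac{2 n^{2}}{9 + n}$ ($V{\left(n \right)} = n \frac{2 n}{9 + n} = \frac{2 n^{2}}{9 + n}$)
$\frac{1}{V{\left(267 \right)} + B{\left(-308 \right)}} = \frac{1}{\frac{2 \cdot 267^{2}}{9 + 267} - 308} = \frac{1}{2 \cdot 71289 \cdot \frac{1}{276} - 308} = \frac{1}{\frac{23763}{46} - 308} = \frac{1}{\frac{9595}{46}} = \frac{46}{9595}$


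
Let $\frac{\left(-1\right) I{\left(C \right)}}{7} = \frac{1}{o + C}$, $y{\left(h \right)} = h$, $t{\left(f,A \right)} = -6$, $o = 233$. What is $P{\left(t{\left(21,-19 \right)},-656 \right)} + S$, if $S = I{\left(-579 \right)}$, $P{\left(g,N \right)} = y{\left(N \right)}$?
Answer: $- \frac{226969}{346} \approx -655.98$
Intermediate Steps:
$P{\left(g,N \right)} = N$
$I{\left(C \right)} = - \frac{7}{233 + C}$
$S = \frac{7}{346}$ ($S = - \frac{7}{233 - 579} = - \frac{7}{-346} = \left(-7\right) \left(- \frac{1}{346}\right) = \frac{7}{346} \approx 0.020231$)
$P{\left(t{\left(21,-19 \right)},-656 \right)} + S = -656 + \frac{7}{346} = - \frac{226969}{346}$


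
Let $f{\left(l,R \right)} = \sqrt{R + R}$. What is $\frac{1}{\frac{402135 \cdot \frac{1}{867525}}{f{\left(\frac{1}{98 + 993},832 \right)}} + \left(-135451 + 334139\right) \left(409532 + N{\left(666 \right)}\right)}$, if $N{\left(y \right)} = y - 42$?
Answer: $\frac{453581683926741568307200}{36963766335643037459647506326039119} - \frac{12403988120 \sqrt{26}}{36963766335643037459647506326039119} \approx 1.2271 \cdot 10^{-11}$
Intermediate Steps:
$N{\left(y \right)} = -42 + y$ ($N{\left(y \right)} = y - 42 = -42 + y$)
$f{\left(l,R \right)} = \sqrt{2} \sqrt{R}$ ($f{\left(l,R \right)} = \sqrt{2 R} = \sqrt{2} \sqrt{R}$)
$\frac{1}{\frac{402135 \cdot \frac{1}{867525}}{f{\left(\frac{1}{98 + 993},832 \right)}} + \left(-135451 + 334139\right) \left(409532 + N{\left(666 \right)}\right)} = \frac{1}{\frac{402135 \cdot \frac{1}{867525}}{\sqrt{2} \sqrt{832}} + \left(-135451 + 334139\right) \left(409532 + \left(-42 + 666\right)\right)} = \frac{1}{\frac{402135 \cdot \frac{1}{867525}}{\sqrt{2} \cdot 8 \sqrt{13}} + 198688 \left(409532 + 624\right)} = \frac{1}{\frac{26809}{57835 \cdot 8 \sqrt{26}} + 198688 \cdot 410156} = \frac{1}{\frac{26809 \frac{\sqrt{26}}{208}}{57835} + 81493075328} = \frac{1}{\frac{26809 \sqrt{26}}{12029680} + 81493075328} = \frac{1}{81493075328 + \frac{26809 \sqrt{26}}{12029680}}$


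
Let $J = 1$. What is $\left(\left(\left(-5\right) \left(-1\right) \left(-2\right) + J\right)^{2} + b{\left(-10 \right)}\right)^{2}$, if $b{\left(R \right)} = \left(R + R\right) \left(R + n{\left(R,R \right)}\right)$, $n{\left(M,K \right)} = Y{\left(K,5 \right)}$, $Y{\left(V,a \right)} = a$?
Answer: $32761$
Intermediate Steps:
$n{\left(M,K \right)} = 5$
$b{\left(R \right)} = 2 R \left(5 + R\right)$ ($b{\left(R \right)} = \left(R + R\right) \left(R + 5\right) = 2 R \left(5 + R\right)$)
$\left(\left(\left(-5\right) \left(-1\right) \left(-2\right) + J\right)^{2} + b{\left(-10 \right)}\right)^{2} = \left(\left(\left(-5\right) \left(-1\right) \left(-2\right) + 1\right)^{2} + 2 \left(-10\right) \left(5 - 10\right)\right)^{2} = \left(\left(5 \left(-2\right) + 1\right)^{2} + 2 \left(-10\right) \left(-5\right)\right)^{2} = \left(\left(-10 + 1\right)^{2} + 100\right)^{2} = \left(\left(-9\right)^{2} + 100\right)^{2} = \left(81 + 100\right)^{2} = 181^{2} = 32761$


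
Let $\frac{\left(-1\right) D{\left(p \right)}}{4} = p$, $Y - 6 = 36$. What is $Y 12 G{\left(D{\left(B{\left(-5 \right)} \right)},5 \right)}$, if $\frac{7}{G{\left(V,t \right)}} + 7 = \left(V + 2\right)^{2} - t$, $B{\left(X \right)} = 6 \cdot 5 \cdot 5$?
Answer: $\frac{441}{44699} \approx 0.009866$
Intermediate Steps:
$B{\left(X \right)} = 150$ ($B{\left(X \right)} = 30 \cdot 5 = 150$)
$Y = 42$ ($Y = 6 + 36 = 42$)
$D{\left(p \right)} = - 4 p$
$G{\left(V,t \right)} = \frac{7}{-7 + \left(2 + V\right)^{2} - t}$ ($G{\left(V,t \right)} = \frac{7}{-7 - \left(t - \left(V + 2\right)^{2}\right)} = \frac{7}{-7 - \left(t - \left(2 + V\right)^{2}\right)} = \frac{7}{-7 + \left(2 + V\right)^{2} - t}$)
$Y 12 G{\left(D{\left(B{\left(-5 \right)} \right)},5 \right)} = 42 \cdot 12 \left(- \frac{7}{7 + 5 - \left(2 - 600\right)^{2}}\right) = 504 \left(- \frac{7}{7 + 5 - \left(2 - 600\right)^{2}}\right) = 504 \left(- \frac{7}{7 + 5 - \left(-598\right)^{2}}\right) = 504 \left(- \frac{7}{7 + 5 - 357604}\right) = 504 \left(- \frac{7}{-357592}\right) = 504 \left(\left(-7\right) \left(- \frac{1}{357592}\right)\right) = 504 \cdot \frac{7}{357592} = \frac{441}{44699}$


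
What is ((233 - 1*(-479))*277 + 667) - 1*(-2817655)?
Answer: 3015546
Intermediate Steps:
((233 - 1*(-479))*277 + 667) - 1*(-2817655) = ((233 + 479)*277 + 667) + 2817655 = (712*277 + 667) + 2817655 = (197224 + 667) + 2817655 = 197891 + 2817655 = 3015546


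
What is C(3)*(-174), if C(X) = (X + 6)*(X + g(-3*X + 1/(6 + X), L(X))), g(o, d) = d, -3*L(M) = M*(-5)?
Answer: -12528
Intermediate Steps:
L(M) = 5*M/3 (L(M) = -M*(-5)/3 = -(-5)*M/3 = 5*M/3)
C(X) = 8*X*(6 + X)/3 (C(X) = (X + 6)*(X + 5*X/3) = (6 + X)*(8*X/3) = 8*X*(6 + X)/3)
C(3)*(-174) = ((8/3)*3*(6 + 3))*(-174) = ((8/3)*3*9)*(-174) = 72*(-174) = -12528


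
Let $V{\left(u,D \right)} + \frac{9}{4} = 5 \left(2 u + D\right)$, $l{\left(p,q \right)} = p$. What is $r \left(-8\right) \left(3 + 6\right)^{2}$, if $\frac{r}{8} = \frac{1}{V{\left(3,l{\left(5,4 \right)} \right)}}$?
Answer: $- \frac{20736}{211} \approx -98.275$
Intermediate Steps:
$V{\left(u,D \right)} = - \frac{9}{4} + 5 D + 10 u$ ($V{\left(u,D \right)} = - \frac{9}{4} + 5 \left(2 u + D\right) = - \frac{9}{4} + 5 \left(D + 2 u\right) = - \frac{9}{4} + \left(5 D + 10 u\right) = - \frac{9}{4} + 5 D + 10 u$)
$r = \frac{32}{211}$ ($r = \frac{8}{- \frac{9}{4} + 5 \cdot 5 + 10 \cdot 3} = \frac{8}{- \frac{9}{4} + 25 + 30} = \frac{8}{\frac{211}{4}} = 8 \cdot \frac{4}{211} = \frac{32}{211} \approx 0.15166$)
$r \left(-8\right) \left(3 + 6\right)^{2} = \frac{32}{211} \left(-8\right) \left(3 + 6\right)^{2} = - \frac{256 \cdot 9^{2}}{211} = \left(- \frac{256}{211}\right) 81 = - \frac{20736}{211}$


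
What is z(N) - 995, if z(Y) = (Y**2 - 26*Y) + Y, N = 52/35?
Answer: -1261671/1225 ≈ -1029.9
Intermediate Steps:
N = 52/35 (N = 52*(1/35) = 52/35 ≈ 1.4857)
z(Y) = Y**2 - 25*Y
z(N) - 995 = 52*(-25 + 52/35)/35 - 995 = (52/35)*(-823/35) - 995 = -42796/1225 - 995 = -1261671/1225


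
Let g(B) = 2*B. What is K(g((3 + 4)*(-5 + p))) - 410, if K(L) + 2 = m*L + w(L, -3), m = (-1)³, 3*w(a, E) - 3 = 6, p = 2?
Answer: -367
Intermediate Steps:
w(a, E) = 3 (w(a, E) = 1 + (⅓)*6 = 1 + 2 = 3)
m = -1
K(L) = 1 - L (K(L) = -2 + (-L + 3) = -2 + (3 - L) = 1 - L)
K(g((3 + 4)*(-5 + p))) - 410 = (1 - 2*(3 + 4)*(-5 + 2)) - 410 = (1 - 2*7*(-3)) - 410 = (1 - 2*(-21)) - 410 = (1 - 1*(-42)) - 410 = (1 + 42) - 410 = 43 - 410 = -367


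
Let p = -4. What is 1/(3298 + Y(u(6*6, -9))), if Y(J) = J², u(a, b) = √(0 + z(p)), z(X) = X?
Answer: 1/3294 ≈ 0.00030358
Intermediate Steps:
u(a, b) = 2*I (u(a, b) = √(0 - 4) = √(-4) = 2*I)
1/(3298 + Y(u(6*6, -9))) = 1/(3298 + (2*I)²) = 1/(3298 - 4) = 1/3294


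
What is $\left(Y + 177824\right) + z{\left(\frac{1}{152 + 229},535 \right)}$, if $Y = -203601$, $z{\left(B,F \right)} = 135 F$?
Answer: $46448$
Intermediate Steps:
$\left(Y + 177824\right) + z{\left(\frac{1}{152 + 229},535 \right)} = \left(-203601 + 177824\right) + 135 \cdot 535 = -25777 + 72225 = 46448$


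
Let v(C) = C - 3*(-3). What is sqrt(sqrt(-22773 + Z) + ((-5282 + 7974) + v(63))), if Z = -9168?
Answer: sqrt(2764 + 39*I*sqrt(21)) ≈ 52.601 + 1.6988*I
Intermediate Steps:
v(C) = 9 + C (v(C) = C + 9 = 9 + C)
sqrt(sqrt(-22773 + Z) + ((-5282 + 7974) + v(63))) = sqrt(sqrt(-22773 - 9168) + ((-5282 + 7974) + (9 + 63))) = sqrt(sqrt(-31941) + (2692 + 72)) = sqrt(39*I*sqrt(21) + 2764) = sqrt(2764 + 39*I*sqrt(21))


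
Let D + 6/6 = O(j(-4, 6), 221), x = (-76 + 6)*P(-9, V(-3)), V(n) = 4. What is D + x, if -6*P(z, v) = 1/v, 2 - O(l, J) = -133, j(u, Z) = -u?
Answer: 1643/12 ≈ 136.92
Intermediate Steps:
O(l, J) = 135 (O(l, J) = 2 - 1*(-133) = 2 + 133 = 135)
P(z, v) = -1/(6*v)
x = 35/12 (x = (-76 + 6)*(-1/6/4) = -(-35)/(3*4) = -70*(-1/24) = 35/12 ≈ 2.9167)
D = 134 (D = -1 + 135 = 134)
D + x = 134 + 35/12 = 1643/12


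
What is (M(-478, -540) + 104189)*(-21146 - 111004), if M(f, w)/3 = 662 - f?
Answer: -14220529350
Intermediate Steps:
M(f, w) = 1986 - 3*f (M(f, w) = 3*(662 - f) = 1986 - 3*f)
(M(-478, -540) + 104189)*(-21146 - 111004) = ((1986 - 3*(-478)) + 104189)*(-21146 - 111004) = ((1986 + 1434) + 104189)*(-132150) = (3420 + 104189)*(-132150) = 107609*(-132150) = -14220529350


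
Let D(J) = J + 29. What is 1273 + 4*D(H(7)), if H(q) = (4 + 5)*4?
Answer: 1533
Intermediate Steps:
H(q) = 36 (H(q) = 9*4 = 36)
D(J) = 29 + J
1273 + 4*D(H(7)) = 1273 + 4*(29 + 36) = 1273 + 4*65 = 1273 + 260 = 1533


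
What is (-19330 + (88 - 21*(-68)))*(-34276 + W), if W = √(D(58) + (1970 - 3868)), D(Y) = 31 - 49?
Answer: 610592664 - 35628*I*√479 ≈ 6.1059e+8 - 7.7976e+5*I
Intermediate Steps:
D(Y) = -18
W = 2*I*√479 (W = √(-18 + (1970 - 3868)) = √(-18 - 1898) = √(-1916) = 2*I*√479 ≈ 43.772*I)
(-19330 + (88 - 21*(-68)))*(-34276 + W) = (-19330 + (88 - 21*(-68)))*(-34276 + 2*I*√479) = (-19330 + (88 + 1428))*(-34276 + 2*I*√479) = (-19330 + 1516)*(-34276 + 2*I*√479) = -17814*(-34276 + 2*I*√479) = 610592664 - 35628*I*√479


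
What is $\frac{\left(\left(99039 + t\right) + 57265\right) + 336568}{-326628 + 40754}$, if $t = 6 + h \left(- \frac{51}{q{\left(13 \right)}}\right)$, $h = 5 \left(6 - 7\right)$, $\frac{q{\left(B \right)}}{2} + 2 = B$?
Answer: $- \frac{10843571}{6289228} \approx -1.7241$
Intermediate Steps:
$q{\left(B \right)} = -4 + 2 B$
$h = -5$ ($h = 5 \left(-1\right) = -5$)
$t = \frac{387}{22}$ ($t = 6 - 5 \left(- \frac{51}{-4 + 2 \cdot 13}\right) = 6 - 5 \left(- \frac{51}{-4 + 26}\right) = 6 - 5 \left(- \frac{51}{22}\right) = 6 - 5 \left(\left(-51\right) \frac{1}{22}\right) = 6 - - \frac{255}{22} = 6 + \frac{255}{22} = \frac{387}{22} \approx 17.591$)
$\frac{\left(\left(99039 + t\right) + 57265\right) + 336568}{-326628 + 40754} = \frac{\left(\left(99039 + \frac{387}{22}\right) + 57265\right) + 336568}{-326628 + 40754} = \frac{\left(\frac{2179245}{22} + 57265\right) + 336568}{-285874} = \left(\frac{3439075}{22} + 336568\right) \left(- \frac{1}{285874}\right) = \frac{10843571}{22} \left(- \frac{1}{285874}\right) = - \frac{10843571}{6289228}$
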